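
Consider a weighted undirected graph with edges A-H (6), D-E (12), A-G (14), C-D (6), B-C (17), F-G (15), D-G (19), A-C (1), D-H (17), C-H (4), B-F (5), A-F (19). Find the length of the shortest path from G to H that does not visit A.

29

Candidate routes:
G-F-B-C-H: 15 + 5 + 17 + 4 = 41
G-D-H: 19 + 17 = 36
G-D-C-H: 19 + 6 + 4 = 29
G-F-B-C-D-H: 15 + 5 + 17 + 6 + 17 = 60
Shortest: 29.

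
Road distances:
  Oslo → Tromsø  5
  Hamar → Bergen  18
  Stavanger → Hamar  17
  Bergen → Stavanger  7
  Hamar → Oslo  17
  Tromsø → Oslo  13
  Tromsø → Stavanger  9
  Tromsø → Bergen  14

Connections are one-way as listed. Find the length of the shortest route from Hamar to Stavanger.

Paths from Hamar to Stavanger:
Hamar -> Oslo -> Tromsø -> Stavanger: 17 + 5 + 9 = 31
Hamar -> Oslo -> Tromsø -> Bergen -> Stavanger: 17 + 5 + 14 + 7 = 43
Hamar -> Bergen -> Stavanger: 18 + 7 = 25
Shortest: 25.

25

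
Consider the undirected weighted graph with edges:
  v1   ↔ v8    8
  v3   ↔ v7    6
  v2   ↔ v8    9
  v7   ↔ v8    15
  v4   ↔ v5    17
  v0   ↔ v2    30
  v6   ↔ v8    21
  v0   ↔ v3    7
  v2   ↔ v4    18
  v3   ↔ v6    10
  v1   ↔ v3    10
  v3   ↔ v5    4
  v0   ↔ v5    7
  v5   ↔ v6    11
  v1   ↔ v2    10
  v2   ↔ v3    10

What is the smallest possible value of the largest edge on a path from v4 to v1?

Comparing a few candidate routes:
v4 -> v5 -> v3 -> v1: max(17, 4, 10) = 17
v4 -> v5 -> v6 -> v3 -> v2 -> v8 -> v1: max(17, 11, 10, 10, 9, 8) = 17
v4 -> v5 -> v3 -> v2 -> v8 -> v1: max(17, 4, 10, 9, 8) = 17
v4 -> v5 -> v3 -> v2 -> v1: max(17, 4, 10, 10) = 17
v4 -> v5 -> v3 -> v7 -> v8 -> v2 -> v1: max(17, 4, 6, 15, 9, 10) = 17
v4 -> v5 -> v3 -> v7 -> v8 -> v1: max(17, 4, 6, 15, 8) = 17
The minimum achievable maximum is 17.

17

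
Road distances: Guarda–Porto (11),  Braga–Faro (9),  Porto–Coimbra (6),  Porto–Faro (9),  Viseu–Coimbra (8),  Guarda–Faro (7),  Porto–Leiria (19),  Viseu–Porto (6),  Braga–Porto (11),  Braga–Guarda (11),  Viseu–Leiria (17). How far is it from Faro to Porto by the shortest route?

A few of the Faro→Porto routes:
Faro-Porto: 9
Faro-Braga-Porto: 9 + 11 = 20
Faro-Guarda-Porto: 7 + 11 = 18
The minimum is 9.

9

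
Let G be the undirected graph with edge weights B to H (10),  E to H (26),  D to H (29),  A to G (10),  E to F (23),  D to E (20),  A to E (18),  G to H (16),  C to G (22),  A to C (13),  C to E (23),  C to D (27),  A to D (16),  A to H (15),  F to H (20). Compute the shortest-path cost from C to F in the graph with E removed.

48

A few of the C→F routes:
C - G - H - F: 22 + 16 + 20 = 58
C - A - G - H - F: 13 + 10 + 16 + 20 = 59
C - A - H - F: 13 + 15 + 20 = 48
The minimum is 48.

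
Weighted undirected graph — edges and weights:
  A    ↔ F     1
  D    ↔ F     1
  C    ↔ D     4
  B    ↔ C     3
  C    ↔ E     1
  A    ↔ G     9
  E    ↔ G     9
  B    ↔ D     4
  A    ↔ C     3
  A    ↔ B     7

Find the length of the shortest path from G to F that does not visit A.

Paths from G to F avoiding A:
G - E - C - D - F: 9 + 1 + 4 + 1 = 15
G - E - C - B - D - F: 9 + 1 + 3 + 4 + 1 = 18
Shortest: 15.

15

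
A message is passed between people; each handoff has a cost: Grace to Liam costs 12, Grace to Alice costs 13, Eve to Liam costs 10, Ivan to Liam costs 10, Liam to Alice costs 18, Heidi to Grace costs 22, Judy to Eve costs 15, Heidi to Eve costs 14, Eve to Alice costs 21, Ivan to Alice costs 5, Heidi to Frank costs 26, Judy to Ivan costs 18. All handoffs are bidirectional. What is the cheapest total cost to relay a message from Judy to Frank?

Some routes from Judy to Frank:
Judy → Ivan → Liam → Eve → Heidi → Frank: 18 + 10 + 10 + 14 + 26 = 78
Judy → Eve → Heidi → Frank: 15 + 14 + 26 = 55
Judy → Ivan → Alice → Grace → Heidi → Frank: 18 + 5 + 13 + 22 + 26 = 84
The minimum is 55.

55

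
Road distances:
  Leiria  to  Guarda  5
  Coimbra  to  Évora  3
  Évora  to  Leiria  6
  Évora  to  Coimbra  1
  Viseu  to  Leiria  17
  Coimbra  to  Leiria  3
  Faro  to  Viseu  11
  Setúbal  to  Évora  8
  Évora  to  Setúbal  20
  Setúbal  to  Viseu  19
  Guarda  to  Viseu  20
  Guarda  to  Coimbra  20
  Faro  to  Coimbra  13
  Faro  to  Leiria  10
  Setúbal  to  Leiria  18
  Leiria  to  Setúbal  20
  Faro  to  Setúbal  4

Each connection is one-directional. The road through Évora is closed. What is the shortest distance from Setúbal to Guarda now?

23

Routes from Setúbal to Guarda avoiding Évora:
Setúbal -> Leiria -> Guarda: 18 + 5 = 23
Setúbal -> Viseu -> Leiria -> Guarda: 19 + 17 + 5 = 41
Shortest: 23.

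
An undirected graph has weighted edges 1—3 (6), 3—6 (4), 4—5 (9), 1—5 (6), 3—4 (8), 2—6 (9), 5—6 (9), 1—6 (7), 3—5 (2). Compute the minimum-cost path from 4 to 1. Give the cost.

14

Comparing a few candidate routes:
4-5-3-1: 9 + 2 + 6 = 17
4-5-1: 9 + 6 = 15
4-3-6-1: 8 + 4 + 7 = 19
4-3-5-1: 8 + 2 + 6 = 16
4-3-1: 8 + 6 = 14
The minimum is 14.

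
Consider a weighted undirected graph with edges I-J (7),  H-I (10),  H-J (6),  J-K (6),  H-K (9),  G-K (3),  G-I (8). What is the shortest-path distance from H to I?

Checking several routes:
H - K - G - I: 9 + 3 + 8 = 20
H - I: 10
H - K - J - I: 9 + 6 + 7 = 22
H - J - I: 6 + 7 = 13
Best route has total 10.

10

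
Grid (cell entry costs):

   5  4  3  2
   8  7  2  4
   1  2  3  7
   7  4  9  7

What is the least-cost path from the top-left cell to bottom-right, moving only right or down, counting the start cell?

Cheapest: r0c0 → r0c1 → r0c2 → r1c2 → r2c2 → r2c3 → r3c3
  5 + 4 + 3 + 2 + 3 + 7 + 7 = 31
(Top row then right column would cost 32.)

31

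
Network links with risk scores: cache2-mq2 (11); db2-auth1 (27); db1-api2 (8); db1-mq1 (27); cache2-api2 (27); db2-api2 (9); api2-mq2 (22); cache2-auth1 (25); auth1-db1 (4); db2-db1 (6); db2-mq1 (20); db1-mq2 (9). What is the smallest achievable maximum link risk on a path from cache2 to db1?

11

Comparing a few candidate routes:
cache2 -> mq2 -> api2 -> db2 -> db1: max(11, 22, 9, 6) = 22
cache2 -> auth1 -> db1: max(25, 4) = 25
cache2 -> mq2 -> api2 -> db1: max(11, 22, 8) = 22
cache2 -> mq2 -> db1: max(11, 9) = 11
The minimum achievable maximum is 11.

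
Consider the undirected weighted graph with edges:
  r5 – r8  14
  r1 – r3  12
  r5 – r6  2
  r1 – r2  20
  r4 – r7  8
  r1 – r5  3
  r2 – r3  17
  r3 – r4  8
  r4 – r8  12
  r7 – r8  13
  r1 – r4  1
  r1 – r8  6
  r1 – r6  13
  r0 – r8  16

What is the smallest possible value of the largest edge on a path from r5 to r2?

17

Comparing a few candidate routes:
r5-r8-r1-r4-r3-r2: max(14, 6, 1, 8, 17) = 17
r5-r8-r1-r3-r2: max(14, 6, 12, 17) = 17
r5-r8-r7-r4-r3-r2: max(14, 13, 8, 8, 17) = 17
The minimum achievable maximum is 17.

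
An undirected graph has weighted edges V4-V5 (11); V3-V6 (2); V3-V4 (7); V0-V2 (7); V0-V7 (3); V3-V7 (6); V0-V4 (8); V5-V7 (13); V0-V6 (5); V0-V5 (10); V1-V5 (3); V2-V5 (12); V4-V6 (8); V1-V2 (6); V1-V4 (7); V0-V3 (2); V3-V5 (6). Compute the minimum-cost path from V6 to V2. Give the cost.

11

A few of the V6→V2 routes:
V6 - V3 - V7 - V0 - V2: 2 + 6 + 3 + 7 = 18
V6 - V3 - V5 - V1 - V2: 2 + 6 + 3 + 6 = 17
V6 - V0 - V2: 5 + 7 = 12
V6 - V3 - V0 - V2: 2 + 2 + 7 = 11
The minimum is 11.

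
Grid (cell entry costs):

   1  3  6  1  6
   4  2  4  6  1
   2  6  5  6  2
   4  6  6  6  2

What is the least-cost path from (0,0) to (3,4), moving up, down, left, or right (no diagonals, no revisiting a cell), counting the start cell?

21

One optimal route is [0,0] -> [0,1] -> [1,1] -> [1,2] -> [1,3] -> [1,4] -> [2,4] -> [3,4].
Its cost is 1 + 3 + 2 + 4 + 6 + 1 + 2 + 2 = 21.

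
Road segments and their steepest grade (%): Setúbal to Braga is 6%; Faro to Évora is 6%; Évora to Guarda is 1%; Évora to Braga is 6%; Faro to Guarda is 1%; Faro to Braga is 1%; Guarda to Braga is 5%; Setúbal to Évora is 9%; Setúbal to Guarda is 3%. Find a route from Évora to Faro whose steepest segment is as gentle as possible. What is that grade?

Comparing a few candidate routes:
Évora - Guarda - Faro: max(1, 1) = 1
Évora - Braga - Guarda - Faro: max(6, 5, 1) = 6
Évora - Braga - Faro: max(6, 1) = 6
Évora - Guarda - Braga - Faro: max(1, 5, 1) = 5
Évora - Faro: max(6) = 6
Évora - Braga - Setúbal - Guarda - Faro: max(6, 6, 3, 1) = 6
Best route has worst link 1%.

1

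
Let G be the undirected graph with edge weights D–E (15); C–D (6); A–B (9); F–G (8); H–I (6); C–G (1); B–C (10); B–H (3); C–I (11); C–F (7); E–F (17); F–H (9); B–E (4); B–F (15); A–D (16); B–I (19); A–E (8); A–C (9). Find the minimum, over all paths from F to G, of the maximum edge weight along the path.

7

Checking several routes:
F - H - B - C - G: max(9, 3, 10, 1) = 10
F - H - B - A - C - G: max(9, 3, 9, 9, 1) = 9
F - G: max(8) = 8
F - H - B - E - A - C - G: max(9, 3, 4, 8, 9, 1) = 9
F - H - I - C - G: max(9, 6, 11, 1) = 11
F - C - G: max(7, 1) = 7
Smallest bottleneck: 7.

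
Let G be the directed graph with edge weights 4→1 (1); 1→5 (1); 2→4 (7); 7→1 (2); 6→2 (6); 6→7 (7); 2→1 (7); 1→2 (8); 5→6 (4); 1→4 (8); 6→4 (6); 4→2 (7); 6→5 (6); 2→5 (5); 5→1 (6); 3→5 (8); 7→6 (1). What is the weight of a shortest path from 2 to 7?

Candidate routes:
2 -> 1 -> 5 -> 6 -> 7: 7 + 1 + 4 + 7 = 19
2 -> 5 -> 6 -> 7: 5 + 4 + 7 = 16
2 -> 4 -> 1 -> 5 -> 6 -> 7: 7 + 1 + 1 + 4 + 7 = 20
The minimum is 16.

16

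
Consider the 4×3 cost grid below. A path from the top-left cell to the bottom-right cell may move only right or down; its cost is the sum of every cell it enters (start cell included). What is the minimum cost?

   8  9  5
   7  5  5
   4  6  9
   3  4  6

32

Take [0,0] -> [1,0] -> [2,0] -> [3,0] -> [3,1] -> [3,2] for a total of 8 + 7 + 4 + 3 + 4 + 6 = 32.
(Top row then right column would cost 42.)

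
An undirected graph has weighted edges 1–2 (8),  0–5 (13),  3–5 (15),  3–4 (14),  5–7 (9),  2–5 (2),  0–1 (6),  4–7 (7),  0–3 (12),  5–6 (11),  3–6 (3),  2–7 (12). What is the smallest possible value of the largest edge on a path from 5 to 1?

8

Comparing a few candidate routes:
5 - 7 - 2 - 1: max(9, 12, 8) = 12
5 - 6 - 3 - 0 - 1: max(11, 3, 12, 6) = 12
5 - 2 - 1: max(2, 8) = 8
The minimum achievable maximum is 8.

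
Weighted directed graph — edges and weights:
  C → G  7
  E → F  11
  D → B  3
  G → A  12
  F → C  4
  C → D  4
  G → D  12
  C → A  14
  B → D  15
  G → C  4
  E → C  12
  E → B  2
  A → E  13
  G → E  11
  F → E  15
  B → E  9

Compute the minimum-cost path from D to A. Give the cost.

Candidate routes:
D → B → E → C → G → A: 3 + 9 + 12 + 7 + 12 = 43
D → B → E → F → C → A: 3 + 9 + 11 + 4 + 14 = 41
D → B → E → F → C → G → A: 3 + 9 + 11 + 4 + 7 + 12 = 46
D → B → E → C → A: 3 + 9 + 12 + 14 = 38
The minimum is 38.

38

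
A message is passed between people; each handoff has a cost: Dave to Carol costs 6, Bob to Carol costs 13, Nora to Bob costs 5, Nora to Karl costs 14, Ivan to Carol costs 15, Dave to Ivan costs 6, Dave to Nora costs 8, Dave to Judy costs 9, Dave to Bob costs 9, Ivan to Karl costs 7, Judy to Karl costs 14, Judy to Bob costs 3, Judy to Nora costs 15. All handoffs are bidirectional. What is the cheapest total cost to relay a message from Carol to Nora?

14

Some routes from Carol to Nora:
Carol - Dave - Bob - Nora: 6 + 9 + 5 = 20
Carol - Bob - Nora: 13 + 5 = 18
Carol - Dave - Nora: 6 + 8 = 14
The minimum is 14.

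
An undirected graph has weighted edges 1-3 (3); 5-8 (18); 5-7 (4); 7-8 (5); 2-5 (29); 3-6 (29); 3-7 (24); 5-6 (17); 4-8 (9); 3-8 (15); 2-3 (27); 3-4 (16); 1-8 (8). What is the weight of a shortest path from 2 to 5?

29

Some routes from 2 to 5:
2-3-7-5: 27 + 24 + 4 = 55
2-3-8-5: 27 + 15 + 18 = 60
2-3-8-7-5: 27 + 15 + 5 + 4 = 51
2-3-1-8-5: 27 + 3 + 8 + 18 = 56
2-5: 29
2-3-1-8-7-5: 27 + 3 + 8 + 5 + 4 = 47
The minimum is 29.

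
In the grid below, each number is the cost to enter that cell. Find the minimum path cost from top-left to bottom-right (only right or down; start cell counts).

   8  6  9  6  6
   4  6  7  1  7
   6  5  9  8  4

Take (0,0) -> (1,0) -> (1,1) -> (1,2) -> (1,3) -> (1,4) -> (2,4) for a total of 8 + 4 + 6 + 7 + 1 + 7 + 4 = 37.

37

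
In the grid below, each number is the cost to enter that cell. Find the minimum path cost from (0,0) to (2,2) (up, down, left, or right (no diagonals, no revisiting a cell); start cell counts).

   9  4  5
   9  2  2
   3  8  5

22

Take r0c0→r0c1→r1c1→r1c2→r2c2 for a total of 9 + 4 + 2 + 2 + 5 = 22.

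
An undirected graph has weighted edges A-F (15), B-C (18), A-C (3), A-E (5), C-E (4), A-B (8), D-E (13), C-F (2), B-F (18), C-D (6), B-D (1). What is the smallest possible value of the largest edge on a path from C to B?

Checking several routes:
C -> A -> E -> D -> B: max(3, 5, 13, 1) = 13
C -> D -> B: max(6, 1) = 6
C -> E -> A -> B: max(4, 5, 8) = 8
C -> E -> D -> B: max(4, 13, 1) = 13
C -> D -> E -> A -> B: max(6, 13, 5, 8) = 13
C -> A -> B: max(3, 8) = 8
Best route has worst link 6.

6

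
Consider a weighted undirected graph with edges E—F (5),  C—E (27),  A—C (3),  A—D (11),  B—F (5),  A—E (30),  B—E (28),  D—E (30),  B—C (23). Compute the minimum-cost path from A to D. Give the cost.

11

Candidate routes:
A→D: 11
A→C→B→E→D: 3 + 23 + 28 + 30 = 84
A→C→E→D: 3 + 27 + 30 = 60
A→C→B→F→E→D: 3 + 23 + 5 + 5 + 30 = 66
A→E→D: 30 + 30 = 60
Shortest: 11.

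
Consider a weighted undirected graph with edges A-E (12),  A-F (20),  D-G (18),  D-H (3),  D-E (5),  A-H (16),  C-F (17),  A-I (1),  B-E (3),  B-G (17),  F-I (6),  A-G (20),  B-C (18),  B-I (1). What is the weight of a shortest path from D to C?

26

Comparing a few candidate routes:
D → E → B → C: 5 + 3 + 18 = 26
D → E → B → I → F → C: 5 + 3 + 1 + 6 + 17 = 32
D → E → A → I → B → C: 5 + 12 + 1 + 1 + 18 = 37
Best route has total 26.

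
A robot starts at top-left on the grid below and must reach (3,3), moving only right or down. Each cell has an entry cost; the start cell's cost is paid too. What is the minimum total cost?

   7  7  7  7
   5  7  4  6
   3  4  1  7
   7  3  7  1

28

Best path: r0c0→r1c0→r2c0→r2c1→r2c2→r2c3→r3c3
Cost: 7 + 5 + 3 + 4 + 1 + 7 + 1 = 28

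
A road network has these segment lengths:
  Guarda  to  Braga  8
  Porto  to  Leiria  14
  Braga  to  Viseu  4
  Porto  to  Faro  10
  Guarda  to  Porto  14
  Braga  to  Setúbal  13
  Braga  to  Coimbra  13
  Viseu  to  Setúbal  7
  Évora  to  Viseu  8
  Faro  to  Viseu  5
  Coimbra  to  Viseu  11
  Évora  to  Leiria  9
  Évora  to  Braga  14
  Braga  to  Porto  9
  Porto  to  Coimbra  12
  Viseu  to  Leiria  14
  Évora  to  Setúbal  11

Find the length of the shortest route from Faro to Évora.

Checking several routes:
Faro→Viseu→Évora: 5 + 8 = 13
Faro→Porto→Braga→Évora: 10 + 9 + 14 = 33
Faro→Viseu→Setúbal→Évora: 5 + 7 + 11 = 23
Faro→Viseu→Braga→Évora: 5 + 4 + 14 = 23
Faro→Porto→Braga→Viseu→Évora: 10 + 9 + 4 + 8 = 31
Faro→Viseu→Leiria→Évora: 5 + 14 + 9 = 28
Best route has total 13.

13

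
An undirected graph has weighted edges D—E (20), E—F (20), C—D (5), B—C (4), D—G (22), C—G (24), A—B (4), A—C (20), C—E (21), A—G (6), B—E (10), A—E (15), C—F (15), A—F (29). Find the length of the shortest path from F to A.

Comparing a few candidate routes:
F - A: 29
F - C - B - A: 15 + 4 + 4 = 23
F - E - B - A: 20 + 10 + 4 = 34
Best route has total 23.

23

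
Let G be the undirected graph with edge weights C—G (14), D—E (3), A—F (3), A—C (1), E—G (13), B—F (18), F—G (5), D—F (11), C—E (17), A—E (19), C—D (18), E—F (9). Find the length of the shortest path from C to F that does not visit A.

19

Some routes from C to F avoiding A:
C - E - F: 17 + 9 = 26
C - D - F: 18 + 11 = 29
C - G - F: 14 + 5 = 19
The minimum is 19.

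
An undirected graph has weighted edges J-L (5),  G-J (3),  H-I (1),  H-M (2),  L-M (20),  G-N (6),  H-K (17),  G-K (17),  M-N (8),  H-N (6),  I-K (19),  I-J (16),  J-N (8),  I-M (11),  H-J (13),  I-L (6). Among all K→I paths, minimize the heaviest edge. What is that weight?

Some routes from K to I:
K-G-J-H-I: max(17, 3, 13, 1) = 17
K-G-J-N-H-M-I: max(17, 3, 8, 6, 2, 11) = 17
K-G-J-N-M-H-I: max(17, 3, 8, 8, 2, 1) = 17
K-G-J-N-H-I: max(17, 3, 8, 6, 1) = 17
K-G-J-H-M-I: max(17, 3, 13, 2, 11) = 17
K-G-J-N-M-I: max(17, 3, 8, 8, 11) = 17
The minimum achievable maximum is 17.

17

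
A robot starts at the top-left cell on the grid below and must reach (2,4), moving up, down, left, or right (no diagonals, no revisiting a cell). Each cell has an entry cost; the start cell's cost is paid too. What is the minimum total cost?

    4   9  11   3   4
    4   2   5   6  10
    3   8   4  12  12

Cheapest: [0,0] [1,0] [1,1] [1,2] [1,3] [1,4] [2,4]
  4 + 4 + 2 + 5 + 6 + 10 + 12 = 43

43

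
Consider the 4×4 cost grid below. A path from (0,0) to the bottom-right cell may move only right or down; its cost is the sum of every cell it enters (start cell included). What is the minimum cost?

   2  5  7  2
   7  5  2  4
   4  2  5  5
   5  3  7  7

30

Best path: r0c0 r0c1 r1c1 r1c2 r1c3 r2c3 r3c3
Cost: 2 + 5 + 5 + 2 + 4 + 5 + 7 = 30
(Top row then right column would cost 32.)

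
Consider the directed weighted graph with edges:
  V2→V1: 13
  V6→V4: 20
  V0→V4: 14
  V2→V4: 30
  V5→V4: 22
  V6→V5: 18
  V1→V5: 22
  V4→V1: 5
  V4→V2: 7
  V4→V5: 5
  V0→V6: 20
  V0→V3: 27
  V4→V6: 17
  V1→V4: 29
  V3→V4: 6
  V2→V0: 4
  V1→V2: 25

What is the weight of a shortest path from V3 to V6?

23

Paths from V3 to V6:
V3 -> V4 -> V1 -> V2 -> V0 -> V6: 6 + 5 + 25 + 4 + 20 = 60
V3 -> V4 -> V2 -> V0 -> V6: 6 + 7 + 4 + 20 = 37
V3 -> V4 -> V6: 6 + 17 = 23
The minimum is 23.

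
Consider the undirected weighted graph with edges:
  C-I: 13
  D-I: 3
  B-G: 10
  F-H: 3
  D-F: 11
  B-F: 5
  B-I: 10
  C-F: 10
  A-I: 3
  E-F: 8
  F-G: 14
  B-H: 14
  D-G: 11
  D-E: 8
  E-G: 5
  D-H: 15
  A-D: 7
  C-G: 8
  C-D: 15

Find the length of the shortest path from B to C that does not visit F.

18

Some routes from B to C avoiding F:
B→I→C: 10 + 13 = 23
B→I→D→E→G→C: 10 + 3 + 8 + 5 + 8 = 34
B→I→D→C: 10 + 3 + 15 = 28
B→I→A→D→C: 10 + 3 + 7 + 15 = 35
B→I→D→G→C: 10 + 3 + 11 + 8 = 32
B→G→C: 10 + 8 = 18
The minimum is 18.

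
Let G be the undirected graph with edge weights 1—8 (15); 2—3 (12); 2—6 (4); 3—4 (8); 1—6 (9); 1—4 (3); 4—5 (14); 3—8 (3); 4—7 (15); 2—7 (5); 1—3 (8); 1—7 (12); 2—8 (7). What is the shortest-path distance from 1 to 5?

17

A few of the 1→5 routes:
1 → 4 → 5: 3 + 14 = 17
1 → 3 → 4 → 5: 8 + 8 + 14 = 30
1 → 8 → 3 → 4 → 5: 15 + 3 + 8 + 14 = 40
1 → 7 → 4 → 5: 12 + 15 + 14 = 41
Shortest: 17.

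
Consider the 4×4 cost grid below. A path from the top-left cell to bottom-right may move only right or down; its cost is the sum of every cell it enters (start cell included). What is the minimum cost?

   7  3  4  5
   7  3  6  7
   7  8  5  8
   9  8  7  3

Take r0c0→r0c1→r1c1→r1c2→r2c2→r3c2→r3c3 for a total of 7 + 3 + 3 + 6 + 5 + 7 + 3 = 34.
For comparison, the top-then-right route costs 37.

34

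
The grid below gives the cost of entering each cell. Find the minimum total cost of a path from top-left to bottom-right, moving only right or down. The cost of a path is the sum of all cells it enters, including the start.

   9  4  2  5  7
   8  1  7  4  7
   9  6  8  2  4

Best path: [0,0] → [0,1] → [0,2] → [0,3] → [1,3] → [2,3] → [2,4]
Cost: 9 + 4 + 2 + 5 + 4 + 2 + 4 = 30
(Top row then right column would cost 38.)

30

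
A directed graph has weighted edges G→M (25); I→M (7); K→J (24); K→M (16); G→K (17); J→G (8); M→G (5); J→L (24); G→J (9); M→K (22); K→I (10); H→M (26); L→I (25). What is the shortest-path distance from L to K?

Routes from L to K:
L→I→M→K: 25 + 7 + 22 = 54
L→I→M→G→K: 25 + 7 + 5 + 17 = 54
Best route has total 54.

54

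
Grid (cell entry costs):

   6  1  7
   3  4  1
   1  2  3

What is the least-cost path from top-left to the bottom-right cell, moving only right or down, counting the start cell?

Path (0,0) -> (0,1) -> (1,1) -> (1,2) -> (2,2): 6 + 1 + 4 + 1 + 3 = 15.
For comparison, the top-then-right route costs 18.

15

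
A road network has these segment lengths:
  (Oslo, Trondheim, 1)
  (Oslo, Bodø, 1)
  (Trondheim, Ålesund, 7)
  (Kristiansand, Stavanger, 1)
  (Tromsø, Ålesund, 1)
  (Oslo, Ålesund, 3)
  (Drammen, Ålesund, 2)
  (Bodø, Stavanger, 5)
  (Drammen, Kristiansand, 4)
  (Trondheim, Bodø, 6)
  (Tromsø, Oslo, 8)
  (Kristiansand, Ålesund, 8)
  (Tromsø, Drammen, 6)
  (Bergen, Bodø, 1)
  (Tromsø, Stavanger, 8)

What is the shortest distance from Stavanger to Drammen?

Comparing a few candidate routes:
Stavanger -> Kristiansand -> Drammen: 1 + 4 = 5
Stavanger -> Tromsø -> Ålesund -> Drammen: 8 + 1 + 2 = 11
Stavanger -> Kristiansand -> Ålesund -> Drammen: 1 + 8 + 2 = 11
Best route has total 5.

5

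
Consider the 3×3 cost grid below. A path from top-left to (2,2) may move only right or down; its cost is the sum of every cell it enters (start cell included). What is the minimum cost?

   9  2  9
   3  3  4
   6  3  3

20

One optimal route is [0,0]→[0,1]→[1,1]→[2,1]→[2,2].
Its cost is 9 + 2 + 3 + 3 + 3 = 20.
For comparison, the top-then-right route costs 27.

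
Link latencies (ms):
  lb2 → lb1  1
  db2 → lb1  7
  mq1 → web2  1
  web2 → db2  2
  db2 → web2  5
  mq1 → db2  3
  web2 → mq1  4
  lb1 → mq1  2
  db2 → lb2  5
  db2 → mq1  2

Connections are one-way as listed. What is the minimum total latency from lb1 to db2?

Candidate routes:
lb1-mq1-web2-db2: 2 + 1 + 2 = 5
lb1-mq1-db2: 2 + 3 = 5
Shortest: 5 ms.

5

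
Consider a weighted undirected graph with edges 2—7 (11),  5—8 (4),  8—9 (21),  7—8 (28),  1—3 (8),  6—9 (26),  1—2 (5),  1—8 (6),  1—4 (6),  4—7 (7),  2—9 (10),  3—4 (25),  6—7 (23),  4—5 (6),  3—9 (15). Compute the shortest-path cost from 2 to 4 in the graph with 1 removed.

18

Checking several routes:
2→7→8→5→4: 11 + 28 + 4 + 6 = 49
2→9→8→7→4: 10 + 21 + 28 + 7 = 66
2→9→8→5→4: 10 + 21 + 4 + 6 = 41
2→9→3→4: 10 + 15 + 25 = 50
2→9→6→7→4: 10 + 26 + 23 + 7 = 66
2→7→4: 11 + 7 = 18
Best route has total 18.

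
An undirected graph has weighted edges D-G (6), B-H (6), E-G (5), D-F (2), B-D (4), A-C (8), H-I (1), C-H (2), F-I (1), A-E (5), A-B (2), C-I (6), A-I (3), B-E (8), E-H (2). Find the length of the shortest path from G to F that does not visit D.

Checking several routes:
G -> E -> H -> C -> I -> F: 5 + 2 + 2 + 6 + 1 = 16
G -> E -> B -> A -> I -> F: 5 + 8 + 2 + 3 + 1 = 19
G -> E -> H -> I -> F: 5 + 2 + 1 + 1 = 9
G -> E -> A -> I -> F: 5 + 5 + 3 + 1 = 14
Best route has total 9.

9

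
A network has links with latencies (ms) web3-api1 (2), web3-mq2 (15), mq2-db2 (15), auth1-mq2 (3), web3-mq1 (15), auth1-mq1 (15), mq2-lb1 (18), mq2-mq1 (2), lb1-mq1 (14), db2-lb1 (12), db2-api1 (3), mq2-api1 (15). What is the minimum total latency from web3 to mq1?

15

Comparing a few candidate routes:
web3 -> mq1: 15
web3 -> mq2 -> mq1: 15 + 2 = 17
web3 -> api1 -> mq2 -> mq1: 2 + 15 + 2 = 19
The minimum is 15 ms.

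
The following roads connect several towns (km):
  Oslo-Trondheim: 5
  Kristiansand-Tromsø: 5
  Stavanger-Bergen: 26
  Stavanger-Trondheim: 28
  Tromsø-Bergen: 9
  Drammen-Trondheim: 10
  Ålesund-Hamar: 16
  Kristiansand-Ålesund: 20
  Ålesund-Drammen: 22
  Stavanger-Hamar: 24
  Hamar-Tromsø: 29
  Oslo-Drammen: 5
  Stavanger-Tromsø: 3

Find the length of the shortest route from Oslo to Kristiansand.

Checking several routes:
Oslo-Trondheim-Drammen-Ålesund-Kristiansand: 5 + 10 + 22 + 20 = 57
Oslo-Drammen-Trondheim-Stavanger-Tromsø-Kristiansand: 5 + 10 + 28 + 3 + 5 = 51
Oslo-Trondheim-Stavanger-Bergen-Tromsø-Kristiansand: 5 + 28 + 26 + 9 + 5 = 73
Oslo-Trondheim-Stavanger-Tromsø-Kristiansand: 5 + 28 + 3 + 5 = 41
Oslo-Drammen-Ålesund-Kristiansand: 5 + 22 + 20 = 47
The minimum is 41 km.

41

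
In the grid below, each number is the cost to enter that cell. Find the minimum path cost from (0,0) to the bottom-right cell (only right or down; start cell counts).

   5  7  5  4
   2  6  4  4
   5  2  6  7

27

Take [0,0] [1,0] [2,0] [2,1] [2,2] [2,3] for a total of 5 + 2 + 5 + 2 + 6 + 7 = 27.
(Top row then right column would cost 32.)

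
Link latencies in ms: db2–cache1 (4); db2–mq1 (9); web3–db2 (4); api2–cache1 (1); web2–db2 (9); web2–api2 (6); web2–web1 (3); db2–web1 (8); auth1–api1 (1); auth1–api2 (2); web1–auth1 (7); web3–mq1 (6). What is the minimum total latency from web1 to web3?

12

Some routes from web1 to web3:
web1 - db2 - web3: 8 + 4 = 12
web1 - web2 - api2 - cache1 - db2 - web3: 3 + 6 + 1 + 4 + 4 = 18
web1 - web2 - db2 - web3: 3 + 9 + 4 = 16
Shortest: 12 ms.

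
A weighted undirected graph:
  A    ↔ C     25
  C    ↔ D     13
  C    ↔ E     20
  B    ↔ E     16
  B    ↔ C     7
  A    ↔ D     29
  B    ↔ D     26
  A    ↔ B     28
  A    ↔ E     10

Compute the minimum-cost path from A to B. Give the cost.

26

Checking several routes:
A→B: 28
A→E→B: 10 + 16 = 26
A→C→B: 25 + 7 = 32
Shortest: 26.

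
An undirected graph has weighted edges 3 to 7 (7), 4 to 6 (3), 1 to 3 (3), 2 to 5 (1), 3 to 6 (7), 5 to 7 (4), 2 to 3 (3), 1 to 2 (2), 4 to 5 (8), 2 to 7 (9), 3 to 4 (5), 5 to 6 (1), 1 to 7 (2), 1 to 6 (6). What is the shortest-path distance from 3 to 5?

Checking several routes:
3→6→5: 7 + 1 = 8
3→4→6→5: 5 + 3 + 1 = 9
3→1→7→5: 3 + 2 + 4 = 9
3→1→2→5: 3 + 2 + 1 = 6
3→2→5: 3 + 1 = 4
Shortest: 4.

4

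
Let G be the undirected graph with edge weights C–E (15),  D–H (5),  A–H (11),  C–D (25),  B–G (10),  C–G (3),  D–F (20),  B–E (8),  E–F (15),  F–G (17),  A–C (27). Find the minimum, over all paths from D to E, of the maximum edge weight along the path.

Checking several routes:
D -> F -> G -> C -> E: max(20, 17, 3, 15) = 20
D -> C -> G -> F -> E: max(25, 3, 17, 15) = 25
D -> C -> E: max(25, 15) = 25
D -> F -> G -> B -> E: max(20, 17, 10, 8) = 20
D -> F -> E: max(20, 15) = 20
Smallest bottleneck: 20.

20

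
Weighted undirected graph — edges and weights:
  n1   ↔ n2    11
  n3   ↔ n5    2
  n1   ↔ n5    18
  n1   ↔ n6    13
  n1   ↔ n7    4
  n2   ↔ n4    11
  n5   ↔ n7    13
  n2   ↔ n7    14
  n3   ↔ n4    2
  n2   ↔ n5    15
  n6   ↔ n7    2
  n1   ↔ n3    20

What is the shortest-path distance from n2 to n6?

16

Checking several routes:
n2→n1→n6: 11 + 13 = 24
n2→n4→n3→n5→n7→n6: 11 + 2 + 2 + 13 + 2 = 30
n2→n7→n6: 14 + 2 = 16
n2→n1→n7→n6: 11 + 4 + 2 = 17
Shortest: 16.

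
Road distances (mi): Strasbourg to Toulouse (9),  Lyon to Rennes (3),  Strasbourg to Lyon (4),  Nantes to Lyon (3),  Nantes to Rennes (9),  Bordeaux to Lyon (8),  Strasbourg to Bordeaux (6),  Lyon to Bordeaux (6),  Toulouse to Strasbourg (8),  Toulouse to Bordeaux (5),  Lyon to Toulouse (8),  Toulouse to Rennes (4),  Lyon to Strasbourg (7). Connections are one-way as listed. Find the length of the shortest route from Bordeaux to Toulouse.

Candidate routes:
Bordeaux → Lyon → Toulouse: 8 + 8 = 16
Bordeaux → Lyon → Strasbourg → Toulouse: 8 + 7 + 9 = 24
Best route has total 16 mi.

16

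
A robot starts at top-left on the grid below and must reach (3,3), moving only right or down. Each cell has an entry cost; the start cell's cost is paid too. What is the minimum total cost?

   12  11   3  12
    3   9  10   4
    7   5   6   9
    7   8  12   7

Take (0,0)→(1,0)→(2,0)→(2,1)→(2,2)→(2,3)→(3,3) for a total of 12 + 3 + 7 + 5 + 6 + 9 + 7 = 49.

49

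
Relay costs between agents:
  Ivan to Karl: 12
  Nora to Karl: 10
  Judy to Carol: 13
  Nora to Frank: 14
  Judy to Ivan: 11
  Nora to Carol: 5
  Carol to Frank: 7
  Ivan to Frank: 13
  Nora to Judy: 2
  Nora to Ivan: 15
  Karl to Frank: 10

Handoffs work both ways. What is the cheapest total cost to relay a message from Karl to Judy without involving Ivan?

A few of the Karl→Judy routes:
Karl-Frank-Nora-Judy: 10 + 14 + 2 = 26
Karl-Nora-Judy: 10 + 2 = 12
Karl-Frank-Carol-Nora-Judy: 10 + 7 + 5 + 2 = 24
Shortest: 12.

12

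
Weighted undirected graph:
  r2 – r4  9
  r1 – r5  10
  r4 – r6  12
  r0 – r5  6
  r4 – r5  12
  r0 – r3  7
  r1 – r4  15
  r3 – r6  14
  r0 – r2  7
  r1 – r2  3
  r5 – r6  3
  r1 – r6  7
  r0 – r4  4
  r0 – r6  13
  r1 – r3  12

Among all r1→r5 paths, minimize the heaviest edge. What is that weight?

7

Some routes from r1 to r5:
r1-r3-r0-r4-r5: max(12, 7, 4, 12) = 12
r1-r5: max(10) = 10
r1-r6-r5: max(7, 3) = 7
r1-r2-r0-r5: max(3, 7, 6) = 7
r1-r2-r4-r0-r5: max(3, 9, 4, 6) = 9
The minimum achievable maximum is 7.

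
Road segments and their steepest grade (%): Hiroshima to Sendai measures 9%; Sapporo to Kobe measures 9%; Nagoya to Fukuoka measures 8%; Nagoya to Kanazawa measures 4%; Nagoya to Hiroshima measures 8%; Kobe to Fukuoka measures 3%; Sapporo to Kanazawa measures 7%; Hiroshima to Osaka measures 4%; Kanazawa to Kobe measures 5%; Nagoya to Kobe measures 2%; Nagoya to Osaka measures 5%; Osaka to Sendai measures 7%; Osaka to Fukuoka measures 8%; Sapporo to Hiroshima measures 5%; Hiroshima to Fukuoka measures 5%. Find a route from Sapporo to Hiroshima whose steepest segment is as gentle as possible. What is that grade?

5

A few of the Sapporo→Hiroshima routes:
Sapporo → Hiroshima: max(5) = 5
Sapporo → Kanazawa → Nagoya → Osaka → Hiroshima: max(7, 4, 5, 4) = 7
Sapporo → Kanazawa → Nagoya → Kobe → Fukuoka → Hiroshima: max(7, 4, 2, 3, 5) = 7
Sapporo → Kanazawa → Kobe → Nagoya → Osaka → Hiroshima: max(7, 5, 2, 5, 4) = 7
Sapporo → Kanazawa → Kobe → Fukuoka → Hiroshima: max(7, 5, 3, 5) = 7
Best route has worst link 5%.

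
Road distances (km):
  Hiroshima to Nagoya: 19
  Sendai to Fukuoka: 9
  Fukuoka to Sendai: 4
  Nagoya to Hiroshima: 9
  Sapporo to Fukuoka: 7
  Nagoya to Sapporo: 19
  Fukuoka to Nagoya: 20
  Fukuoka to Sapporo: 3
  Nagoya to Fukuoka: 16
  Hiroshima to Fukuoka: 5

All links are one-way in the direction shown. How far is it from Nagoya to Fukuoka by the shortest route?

Paths from Nagoya to Fukuoka:
Nagoya-Fukuoka: 16
Nagoya-Hiroshima-Fukuoka: 9 + 5 = 14
Nagoya-Sapporo-Fukuoka: 19 + 7 = 26
The minimum is 14 km.

14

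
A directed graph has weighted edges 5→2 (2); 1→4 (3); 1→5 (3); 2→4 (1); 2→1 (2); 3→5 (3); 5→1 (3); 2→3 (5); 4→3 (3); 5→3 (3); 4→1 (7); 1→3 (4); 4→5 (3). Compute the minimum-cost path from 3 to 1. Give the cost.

Candidate routes:
3 -> 5 -> 1: 3 + 3 = 6
3 -> 5 -> 2 -> 4 -> 1: 3 + 2 + 1 + 7 = 13
3 -> 5 -> 2 -> 1: 3 + 2 + 2 = 7
Shortest: 6.

6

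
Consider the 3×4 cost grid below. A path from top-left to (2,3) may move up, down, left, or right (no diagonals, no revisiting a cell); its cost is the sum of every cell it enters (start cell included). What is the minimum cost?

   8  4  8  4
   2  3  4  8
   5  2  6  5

26

Cheapest: [0,0]→[1,0]→[1,1]→[2,1]→[2,2]→[2,3]
  8 + 2 + 3 + 2 + 6 + 5 = 26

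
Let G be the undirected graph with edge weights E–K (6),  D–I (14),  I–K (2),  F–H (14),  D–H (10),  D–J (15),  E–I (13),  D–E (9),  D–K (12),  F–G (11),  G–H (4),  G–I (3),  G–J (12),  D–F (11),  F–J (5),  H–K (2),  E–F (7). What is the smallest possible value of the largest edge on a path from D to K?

A few of the D→K routes:
D -> E -> F -> G -> I -> K: max(9, 7, 11, 3, 2) = 11
D -> E -> K: max(9, 6) = 9
D -> H -> K: max(10, 2) = 10
D -> H -> G -> F -> E -> K: max(10, 4, 11, 7, 6) = 11
D -> H -> G -> I -> K: max(10, 4, 3, 2) = 10
Smallest bottleneck: 9.

9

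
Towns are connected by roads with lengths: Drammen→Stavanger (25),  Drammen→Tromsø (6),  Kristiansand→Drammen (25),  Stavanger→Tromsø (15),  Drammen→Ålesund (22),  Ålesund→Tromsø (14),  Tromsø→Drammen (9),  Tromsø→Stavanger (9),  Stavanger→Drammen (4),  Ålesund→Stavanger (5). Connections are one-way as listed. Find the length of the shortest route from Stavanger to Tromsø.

Candidate routes:
Stavanger - Tromsø: 15
Stavanger - Drammen - Tromsø: 4 + 6 = 10
Stavanger - Drammen - Ålesund - Tromsø: 4 + 22 + 14 = 40
Best route has total 10.

10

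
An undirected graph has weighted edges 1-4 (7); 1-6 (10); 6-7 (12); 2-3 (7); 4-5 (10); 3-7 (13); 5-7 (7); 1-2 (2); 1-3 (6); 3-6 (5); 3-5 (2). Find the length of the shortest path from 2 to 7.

Checking several routes:
2→1→6→7: 2 + 10 + 12 = 24
2→3→7: 7 + 13 = 20
2→3→5→7: 7 + 2 + 7 = 16
2→1→3→5→7: 2 + 6 + 2 + 7 = 17
2→1→3→7: 2 + 6 + 13 = 21
Best route has total 16.

16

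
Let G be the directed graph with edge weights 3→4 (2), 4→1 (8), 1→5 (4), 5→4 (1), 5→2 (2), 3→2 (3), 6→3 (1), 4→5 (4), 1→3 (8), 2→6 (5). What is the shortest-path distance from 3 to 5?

6

Candidate routes:
3-4-5: 2 + 4 = 6
3-4-1-5: 2 + 8 + 4 = 14
The minimum is 6.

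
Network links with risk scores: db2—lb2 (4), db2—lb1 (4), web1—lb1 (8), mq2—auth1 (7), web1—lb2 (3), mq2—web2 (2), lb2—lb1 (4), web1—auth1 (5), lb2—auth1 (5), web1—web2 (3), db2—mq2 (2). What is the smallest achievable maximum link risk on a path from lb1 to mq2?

4

Checking several routes:
lb1-lb2-db2-mq2: max(4, 4, 2) = 4
lb1-lb2-web1-web2-mq2: max(4, 3, 3, 2) = 4
lb1-db2-mq2: max(4, 2) = 4
Smallest bottleneck: 4.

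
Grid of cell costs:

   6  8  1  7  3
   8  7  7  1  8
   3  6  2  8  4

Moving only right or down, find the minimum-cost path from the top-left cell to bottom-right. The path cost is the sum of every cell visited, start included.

Cheapest: (0,0) -> (0,1) -> (0,2) -> (0,3) -> (1,3) -> (1,4) -> (2,4)
  6 + 8 + 1 + 7 + 1 + 8 + 4 = 35
For comparison, the top-then-right route costs 37.

35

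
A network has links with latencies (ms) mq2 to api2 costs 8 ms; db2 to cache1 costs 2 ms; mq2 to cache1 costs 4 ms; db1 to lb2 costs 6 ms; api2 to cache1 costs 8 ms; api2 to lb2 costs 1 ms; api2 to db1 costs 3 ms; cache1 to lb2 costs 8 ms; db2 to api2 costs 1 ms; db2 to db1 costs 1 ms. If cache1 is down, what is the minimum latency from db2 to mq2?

9

Candidate routes:
db2 -> api2 -> mq2: 1 + 8 = 9
db2 -> db1 -> lb2 -> api2 -> mq2: 1 + 6 + 1 + 8 = 16
db2 -> db1 -> api2 -> mq2: 1 + 3 + 8 = 12
The minimum is 9 ms.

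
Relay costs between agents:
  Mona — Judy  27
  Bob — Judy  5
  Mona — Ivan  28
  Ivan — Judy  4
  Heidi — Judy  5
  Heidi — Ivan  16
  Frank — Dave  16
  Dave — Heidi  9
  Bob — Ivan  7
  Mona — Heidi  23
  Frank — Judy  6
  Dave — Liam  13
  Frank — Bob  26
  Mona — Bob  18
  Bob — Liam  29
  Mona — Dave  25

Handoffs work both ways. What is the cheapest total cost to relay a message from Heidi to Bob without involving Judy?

Comparing a few candidate routes:
Heidi → Dave → Frank → Bob: 9 + 16 + 26 = 51
Heidi → Ivan → Bob: 16 + 7 = 23
Heidi → Mona → Bob: 23 + 18 = 41
Heidi → Dave → Liam → Bob: 9 + 13 + 29 = 51
Heidi → Dave → Mona → Bob: 9 + 25 + 18 = 52
Best route has total 23.

23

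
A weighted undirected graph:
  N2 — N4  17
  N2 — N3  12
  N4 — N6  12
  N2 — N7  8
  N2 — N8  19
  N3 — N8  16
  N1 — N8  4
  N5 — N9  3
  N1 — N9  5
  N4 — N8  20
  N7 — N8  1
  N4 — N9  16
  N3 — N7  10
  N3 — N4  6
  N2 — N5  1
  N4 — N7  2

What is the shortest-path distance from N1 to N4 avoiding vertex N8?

19

A few of the N1→N4 routes:
N1 -> N9 -> N5 -> N2 -> N4: 5 + 3 + 1 + 17 = 26
N1 -> N9 -> N4: 5 + 16 = 21
N1 -> N9 -> N5 -> N2 -> N7 -> N4: 5 + 3 + 1 + 8 + 2 = 19
The minimum is 19.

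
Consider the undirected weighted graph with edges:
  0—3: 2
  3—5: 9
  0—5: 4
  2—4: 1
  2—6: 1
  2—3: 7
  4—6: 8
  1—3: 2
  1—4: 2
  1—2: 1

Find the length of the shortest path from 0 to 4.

6

Some routes from 0 to 4:
0 - 3 - 1 - 2 - 4: 2 + 2 + 1 + 1 = 6
0 - 3 - 2 - 1 - 4: 2 + 7 + 1 + 2 = 12
0 - 3 - 1 - 2 - 6 - 4: 2 + 2 + 1 + 1 + 8 = 14
0 - 3 - 2 - 4: 2 + 7 + 1 = 10
0 - 3 - 1 - 4: 2 + 2 + 2 = 6
The minimum is 6.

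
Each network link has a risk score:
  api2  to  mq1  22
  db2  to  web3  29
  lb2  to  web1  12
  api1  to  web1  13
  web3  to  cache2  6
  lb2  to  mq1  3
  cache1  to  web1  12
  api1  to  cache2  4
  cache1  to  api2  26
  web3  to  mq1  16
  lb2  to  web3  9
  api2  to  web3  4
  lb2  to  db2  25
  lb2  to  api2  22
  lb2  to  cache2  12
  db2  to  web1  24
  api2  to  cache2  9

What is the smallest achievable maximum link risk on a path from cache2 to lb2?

9

Some routes from cache2 to lb2:
cache2-api2-web3-lb2: max(9, 4, 9) = 9
cache2-web3-lb2: max(6, 9) = 9
cache2-lb2: max(12) = 12
Smallest bottleneck: 9.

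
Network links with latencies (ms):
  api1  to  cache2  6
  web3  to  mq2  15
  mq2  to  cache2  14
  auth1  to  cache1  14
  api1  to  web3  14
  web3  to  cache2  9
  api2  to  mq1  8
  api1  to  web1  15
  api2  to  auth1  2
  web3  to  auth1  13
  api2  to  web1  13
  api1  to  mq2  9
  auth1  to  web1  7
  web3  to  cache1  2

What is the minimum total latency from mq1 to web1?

Some routes from mq1 to web1:
mq1→api2→web1: 8 + 13 = 21
mq1→api2→auth1→web1: 8 + 2 + 7 = 17
mq1→api2→auth1→web3→api1→web1: 8 + 2 + 13 + 14 + 15 = 52
The minimum is 17 ms.

17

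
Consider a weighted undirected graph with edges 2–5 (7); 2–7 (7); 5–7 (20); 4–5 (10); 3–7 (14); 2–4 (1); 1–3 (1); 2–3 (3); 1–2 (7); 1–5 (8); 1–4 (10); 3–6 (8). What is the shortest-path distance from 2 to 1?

4

Comparing a few candidate routes:
2 - 3 - 1: 3 + 1 = 4
2 - 4 - 1: 1 + 10 = 11
2 - 1: 7
2 - 5 - 1: 7 + 8 = 15
Shortest: 4.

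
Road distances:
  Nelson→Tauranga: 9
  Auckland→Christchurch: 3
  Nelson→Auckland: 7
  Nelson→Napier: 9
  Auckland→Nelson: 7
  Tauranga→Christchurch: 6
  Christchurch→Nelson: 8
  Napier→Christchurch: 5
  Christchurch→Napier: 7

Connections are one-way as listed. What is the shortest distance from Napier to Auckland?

20

Paths from Napier to Auckland:
Napier→Christchurch→Nelson→Auckland: 5 + 8 + 7 = 20
The minimum is 20.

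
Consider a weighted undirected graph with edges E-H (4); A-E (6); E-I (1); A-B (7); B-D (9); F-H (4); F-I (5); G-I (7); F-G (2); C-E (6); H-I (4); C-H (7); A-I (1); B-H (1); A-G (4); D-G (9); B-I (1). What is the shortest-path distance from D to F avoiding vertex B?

11

Checking several routes:
D → G → A → I → F: 9 + 4 + 1 + 5 = 19
D → G → F: 9 + 2 = 11
D → G → I → F: 9 + 7 + 5 = 21
The minimum is 11.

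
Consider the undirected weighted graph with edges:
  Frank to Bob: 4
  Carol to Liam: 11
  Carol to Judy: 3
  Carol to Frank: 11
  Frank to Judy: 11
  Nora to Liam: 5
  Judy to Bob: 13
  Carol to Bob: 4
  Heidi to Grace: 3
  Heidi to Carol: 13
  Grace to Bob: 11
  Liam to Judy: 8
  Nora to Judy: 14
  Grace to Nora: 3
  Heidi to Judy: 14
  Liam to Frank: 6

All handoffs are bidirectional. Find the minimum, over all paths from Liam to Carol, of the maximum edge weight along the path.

6

Checking several routes:
Liam-Frank-Bob-Carol: max(6, 4, 4) = 6
Liam-Judy-Carol: max(8, 3) = 8
Liam-Frank-Judy-Carol: max(6, 11, 3) = 11
Liam-Frank-Carol: max(6, 11) = 11
Best route has worst link 6.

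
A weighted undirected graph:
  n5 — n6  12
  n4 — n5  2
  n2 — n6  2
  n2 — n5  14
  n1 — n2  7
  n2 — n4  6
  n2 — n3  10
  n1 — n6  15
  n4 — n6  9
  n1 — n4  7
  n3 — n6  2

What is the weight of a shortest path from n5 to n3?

12

Checking several routes:
n5 → n4 → n2 → n6 → n3: 2 + 6 + 2 + 2 = 12
n5 → n4 → n6 → n3: 2 + 9 + 2 = 13
n5 → n2 → n6 → n3: 14 + 2 + 2 = 18
n5 → n4 → n2 → n3: 2 + 6 + 10 = 18
n5 → n6 → n3: 12 + 2 = 14
n5 → n4 → n1 → n2 → n6 → n3: 2 + 7 + 7 + 2 + 2 = 20
Shortest: 12.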